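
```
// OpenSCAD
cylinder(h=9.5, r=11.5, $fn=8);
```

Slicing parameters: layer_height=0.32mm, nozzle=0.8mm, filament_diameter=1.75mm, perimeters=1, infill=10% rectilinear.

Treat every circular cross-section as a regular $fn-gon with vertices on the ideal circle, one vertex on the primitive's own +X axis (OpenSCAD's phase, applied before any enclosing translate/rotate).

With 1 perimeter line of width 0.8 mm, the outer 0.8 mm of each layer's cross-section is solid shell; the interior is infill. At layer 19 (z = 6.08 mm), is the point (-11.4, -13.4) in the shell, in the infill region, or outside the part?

outside

At z = 6.08 mm: the r=11.5 cylinder gives a regular 8-gon of circumradius 11.5 (constant along its height). Overall, the cross-section is a single solid region. The nearest boundary edge runs (-11.50, 0.00)→(-8.13, -8.13); distance from the point to it = 6.20 mm. The point is not inside any of the regions above, so it lies outside the cross-section (6.20 mm from the nearest boundary).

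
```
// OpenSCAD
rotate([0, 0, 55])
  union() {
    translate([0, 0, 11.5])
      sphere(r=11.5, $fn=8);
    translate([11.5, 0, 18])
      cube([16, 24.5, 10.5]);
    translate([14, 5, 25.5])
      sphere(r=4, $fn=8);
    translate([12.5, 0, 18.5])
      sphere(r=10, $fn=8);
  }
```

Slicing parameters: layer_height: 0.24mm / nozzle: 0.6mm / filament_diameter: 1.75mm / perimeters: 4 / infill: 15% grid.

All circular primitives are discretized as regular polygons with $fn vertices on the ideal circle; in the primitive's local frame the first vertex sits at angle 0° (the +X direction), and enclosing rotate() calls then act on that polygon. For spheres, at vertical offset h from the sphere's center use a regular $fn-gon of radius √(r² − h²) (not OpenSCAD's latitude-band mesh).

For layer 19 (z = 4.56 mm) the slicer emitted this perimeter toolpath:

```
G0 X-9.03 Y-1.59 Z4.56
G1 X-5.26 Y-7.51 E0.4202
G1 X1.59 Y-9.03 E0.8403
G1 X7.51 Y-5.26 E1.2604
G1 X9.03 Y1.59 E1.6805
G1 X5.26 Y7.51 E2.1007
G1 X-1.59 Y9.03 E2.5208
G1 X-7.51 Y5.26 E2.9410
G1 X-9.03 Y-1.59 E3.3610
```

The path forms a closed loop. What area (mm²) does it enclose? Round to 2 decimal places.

Apply the shoelace formula to the sequence of (X, Y) vertices; enclosed area = 237.78 mm².

237.78 mm²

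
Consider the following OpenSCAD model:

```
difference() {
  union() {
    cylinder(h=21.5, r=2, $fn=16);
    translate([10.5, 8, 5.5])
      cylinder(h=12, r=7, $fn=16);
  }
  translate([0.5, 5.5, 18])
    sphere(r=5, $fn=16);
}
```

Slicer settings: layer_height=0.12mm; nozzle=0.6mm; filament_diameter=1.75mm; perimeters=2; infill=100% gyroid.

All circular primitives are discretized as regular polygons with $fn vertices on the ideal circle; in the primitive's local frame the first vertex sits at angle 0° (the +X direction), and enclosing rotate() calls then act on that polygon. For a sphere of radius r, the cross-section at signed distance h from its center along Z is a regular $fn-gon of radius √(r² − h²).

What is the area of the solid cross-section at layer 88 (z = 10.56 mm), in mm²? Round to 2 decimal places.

162.26 mm²

At z = 10.56 mm: the r=2 cylinder contributes a regular 16-gon of circumradius 2 (area = (16/2)·2.000²·sin(360°/16) = 12.25 mm²); the cylinder at (10.5, 8): section is a regular 16-gon, circumradius r=7 (area = (16/2)·7.000²·sin(360°/16) = 150.01 mm²); Combining (union): the 2 present regions are separate (no shared area or edge), so areas and boundary lengths simply add and each stays a separate island — area = 162.26 mm²; the sphere at (0.5, 5.5) is absent (|z−center|=7.440 > r=5); Subtracting the remaining from the first: none of the subtracted shapes is present at this height, so that combined region is unchanged — area = 162.26 mm². Overall, the cross-section has 2 separate islands. Net area = 162.26 mm².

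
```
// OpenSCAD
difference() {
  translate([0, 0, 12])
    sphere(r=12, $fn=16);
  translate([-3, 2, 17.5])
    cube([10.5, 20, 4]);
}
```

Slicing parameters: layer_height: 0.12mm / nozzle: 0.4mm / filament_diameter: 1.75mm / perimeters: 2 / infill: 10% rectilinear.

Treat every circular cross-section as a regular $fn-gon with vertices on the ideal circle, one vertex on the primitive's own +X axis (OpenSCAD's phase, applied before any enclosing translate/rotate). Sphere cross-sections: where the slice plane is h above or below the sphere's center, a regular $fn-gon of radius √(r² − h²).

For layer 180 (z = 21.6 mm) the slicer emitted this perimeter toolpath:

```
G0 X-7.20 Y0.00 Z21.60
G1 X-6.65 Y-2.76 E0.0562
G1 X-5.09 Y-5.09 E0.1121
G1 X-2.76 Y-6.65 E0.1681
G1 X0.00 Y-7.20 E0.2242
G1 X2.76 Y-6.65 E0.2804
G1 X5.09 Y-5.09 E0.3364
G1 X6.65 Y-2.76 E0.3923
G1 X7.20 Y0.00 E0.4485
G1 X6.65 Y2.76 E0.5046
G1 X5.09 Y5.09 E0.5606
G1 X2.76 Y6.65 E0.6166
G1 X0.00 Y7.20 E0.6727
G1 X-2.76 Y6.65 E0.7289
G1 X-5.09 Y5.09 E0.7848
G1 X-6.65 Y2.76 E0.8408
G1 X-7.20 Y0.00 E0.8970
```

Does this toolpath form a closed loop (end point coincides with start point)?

yes

Start point (G0): (-7.20, 0.00). End point (last G1): the path returns to the start — closed.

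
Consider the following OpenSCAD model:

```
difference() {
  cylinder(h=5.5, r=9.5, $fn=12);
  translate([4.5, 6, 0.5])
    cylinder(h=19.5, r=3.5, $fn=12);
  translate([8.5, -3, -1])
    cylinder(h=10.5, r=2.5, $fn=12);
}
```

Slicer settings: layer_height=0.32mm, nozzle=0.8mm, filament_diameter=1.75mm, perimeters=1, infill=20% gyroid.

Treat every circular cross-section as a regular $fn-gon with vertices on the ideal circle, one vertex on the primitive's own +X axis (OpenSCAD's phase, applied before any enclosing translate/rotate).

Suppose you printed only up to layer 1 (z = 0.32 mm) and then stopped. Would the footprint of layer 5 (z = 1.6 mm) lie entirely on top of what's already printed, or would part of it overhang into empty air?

Compare the two slices. At z = 0.32: the r=9.5 cylinder gives a regular 12-gon of circumradius 9.5 (constant along its height) (area = (12/2)·9.500²·sin(360°/12) = 270.75 mm²); the cylinder at (4.5, 6) is not intersected at this z (z outside [0.5, 20]); the r=2.5 cylinder at (8.5, -3) contributes a regular 12-gon of circumradius 2.5 (area = (12/2)·2.500²·sin(360°/12) = 18.75 mm²); Subtracting the remaining from the first: starting from the r=9.5 cylinder (270.75 mm²), the r=2.5 cylinder at (8.5, -3) partially overlaps it — only the 10.17 mm² overlap (of its 18.75 mm²) is removed, clipping the outline — area = 260.58 mm². At z = 1.6: the r=9.5 cylinder gives a regular 12-gon of circumradius 9.5 (constant along its height) (area = (12/2)·9.500²·sin(360°/12) = 270.75 mm²); the r=3.5 cylinder at (4.5, 6) contributes a regular 12-gon of circumradius 3.5 (area = (12/2)·3.500²·sin(360°/12) = 36.75 mm²); the r=2.5 cylinder at (8.5, -3) contributes a regular 12-gon of circumradius 2.5 (area = (12/2)·2.500²·sin(360°/12) = 18.75 mm²); Subtracting the remaining from the first: starting from the r=9.5 cylinder (270.75 mm²), the r=3.5 cylinder at (4.5, 6) partially overlaps it — only the 28.88 mm² overlap (of its 36.75 mm²) is removed, clipping the outline; the r=2.5 cylinder at (8.5, -3) partially overlaps it — only the 10.17 mm² overlap (of its 18.75 mm²) is removed, clipping the outline — area = 231.71 mm². Checking containment: the cross-section at z = 1.6 is a subset of the cross-section at z = 0.32.

entirely on top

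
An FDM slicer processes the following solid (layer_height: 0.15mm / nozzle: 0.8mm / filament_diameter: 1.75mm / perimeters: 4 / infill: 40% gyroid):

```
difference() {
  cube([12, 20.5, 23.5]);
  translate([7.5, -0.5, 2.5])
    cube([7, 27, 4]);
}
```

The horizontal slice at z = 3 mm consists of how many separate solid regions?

1

At z = 3 mm: the cube is present — its section is the full 12×20.5 rectangle; the cube at (7.5, -0.5) (footprint 7×27) is included at this height; After the difference (first − rest): starting from the 12×20.5 cube, the 7×27 cube at (7.5, -0.5) partially overlaps it — only the 92.25 mm² overlap (of its 189.00 mm²) is removed, clipping the outline — 1 connected region. The result has 1 disconnected region.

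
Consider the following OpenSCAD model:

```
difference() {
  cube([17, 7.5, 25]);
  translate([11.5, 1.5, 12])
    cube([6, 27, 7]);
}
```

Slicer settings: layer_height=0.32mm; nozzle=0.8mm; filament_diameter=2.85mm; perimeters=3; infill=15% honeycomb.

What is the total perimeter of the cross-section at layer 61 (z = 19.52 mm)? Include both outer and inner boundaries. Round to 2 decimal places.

49.00 mm

At z = 19.52 mm: the 17×7.5 cube contributes its full rectangle (perimeter 49.00 mm); the cube at (11.5, 1.5) is not intersected at this z (z outside [12, 19]); After the difference (first − rest): none of the subtracted shapes is present at this height, so the 17×7.5 cube is unchanged — boundary = 49.00 mm. Overall, the cross-section is a single solid region. Total boundary length (outer) = 49.00 mm.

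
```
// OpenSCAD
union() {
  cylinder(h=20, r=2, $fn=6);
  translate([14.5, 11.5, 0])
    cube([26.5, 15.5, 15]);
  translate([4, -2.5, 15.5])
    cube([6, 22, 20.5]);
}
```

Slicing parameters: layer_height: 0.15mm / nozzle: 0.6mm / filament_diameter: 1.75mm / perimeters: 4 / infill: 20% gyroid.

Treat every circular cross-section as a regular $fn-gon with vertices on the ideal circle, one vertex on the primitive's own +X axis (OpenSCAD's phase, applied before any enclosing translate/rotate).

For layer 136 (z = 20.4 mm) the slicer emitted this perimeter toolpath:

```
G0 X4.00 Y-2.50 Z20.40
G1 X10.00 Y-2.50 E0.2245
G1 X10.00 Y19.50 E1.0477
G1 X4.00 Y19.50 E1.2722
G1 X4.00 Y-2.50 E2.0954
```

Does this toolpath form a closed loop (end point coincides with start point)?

Start point (G0): (4.00, -2.50). End point (last G1): the path returns to the start — closed.

yes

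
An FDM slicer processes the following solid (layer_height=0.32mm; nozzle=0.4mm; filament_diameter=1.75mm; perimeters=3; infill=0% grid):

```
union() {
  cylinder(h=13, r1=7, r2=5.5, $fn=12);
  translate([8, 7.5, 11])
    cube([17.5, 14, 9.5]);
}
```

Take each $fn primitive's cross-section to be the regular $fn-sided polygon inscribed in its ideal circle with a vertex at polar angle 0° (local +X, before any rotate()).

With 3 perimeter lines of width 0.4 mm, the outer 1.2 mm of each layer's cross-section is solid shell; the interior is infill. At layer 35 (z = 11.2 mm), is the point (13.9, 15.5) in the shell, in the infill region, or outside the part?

infill

At z = 11.2 mm: the cone: at t=0.862 of its height the radius interpolates to r₁+(r₂−r₁)t = 5.708, giving a regular 12-gon of that circumradius; the cube at (8, 7.5) (footprint 17.5×14) is included at this height; Taking the union: the 2 present regions are separate (no shared area or edge), so areas and boundary lengths simply add and each stays a separate island — 2 connected regions. Overall, the cross-section has 2 separate islands. The nearest boundary edge runs (8.00, 7.50)→(8.00, 21.50); distance from the point to it = 5.90 mm. (Shell/infill is judged within the island containing the point — the largest one.) The point is inside the cross-section and 5.90 mm from the nearest boundary — more than the 1.2 mm shell width (3 × 0.4), so it's in the infill interior.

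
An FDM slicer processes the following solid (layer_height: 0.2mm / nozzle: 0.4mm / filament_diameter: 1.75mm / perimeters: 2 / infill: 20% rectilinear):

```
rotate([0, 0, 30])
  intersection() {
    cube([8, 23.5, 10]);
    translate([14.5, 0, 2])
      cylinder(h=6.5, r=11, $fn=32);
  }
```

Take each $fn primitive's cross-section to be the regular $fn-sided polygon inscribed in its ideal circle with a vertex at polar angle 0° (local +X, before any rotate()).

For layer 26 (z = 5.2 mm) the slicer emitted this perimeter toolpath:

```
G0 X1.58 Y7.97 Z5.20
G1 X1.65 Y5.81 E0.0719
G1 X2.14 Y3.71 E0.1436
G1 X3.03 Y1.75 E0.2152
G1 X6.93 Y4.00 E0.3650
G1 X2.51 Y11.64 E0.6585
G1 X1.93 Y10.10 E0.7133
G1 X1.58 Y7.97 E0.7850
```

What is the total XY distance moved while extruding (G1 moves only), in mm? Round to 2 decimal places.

23.60 mm

Sum the Euclidean lengths of each G1 segment: total = 23.60 mm.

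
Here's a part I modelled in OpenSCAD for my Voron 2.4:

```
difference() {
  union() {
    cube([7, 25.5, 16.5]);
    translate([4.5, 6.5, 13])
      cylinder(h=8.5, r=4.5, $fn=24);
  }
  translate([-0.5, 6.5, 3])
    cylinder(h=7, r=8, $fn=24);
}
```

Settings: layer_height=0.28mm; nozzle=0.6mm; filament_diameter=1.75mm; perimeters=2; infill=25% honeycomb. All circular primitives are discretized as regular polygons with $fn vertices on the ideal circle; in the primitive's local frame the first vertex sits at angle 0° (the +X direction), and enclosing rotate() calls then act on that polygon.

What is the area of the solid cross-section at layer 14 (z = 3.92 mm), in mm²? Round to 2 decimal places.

92.52 mm²

At z = 3.92 mm: the cube (footprint 7×25.5) is included at this height (area 178.50 mm²); the cylinder at (4.5, 6.5) is absent (z outside [13, 21.5]); Combining (union): only the 7×25.5 cube is present, so the union is just that shape — area = 178.50 mm²; the cylinder at (-0.5, 6.5): section is a regular 24-gon, circumradius r=8 (area = (24/2)·8.000²·sin(360°/24) = 198.77 mm²); After the difference (first − rest): starting from the result so far (178.50 mm²), the r=8 cylinder at (-0.5, 6.5) partially overlaps it — only the 85.98 mm² overlap (of its 198.77 mm²) is removed, clipping the outline — area = 92.52 mm². Overall, the cross-section has 2 separate islands. Net area = 92.52 mm².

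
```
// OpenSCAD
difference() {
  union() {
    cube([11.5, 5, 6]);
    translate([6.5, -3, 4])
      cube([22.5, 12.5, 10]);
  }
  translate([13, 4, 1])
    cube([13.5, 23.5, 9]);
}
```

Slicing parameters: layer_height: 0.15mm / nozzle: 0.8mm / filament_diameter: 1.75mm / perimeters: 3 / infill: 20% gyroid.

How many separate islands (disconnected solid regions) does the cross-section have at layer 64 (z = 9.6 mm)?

At z = 9.6 mm: the cube is absent (z outside [0, 6]); the 22.5×12.5 cube at (6.5, -3) contributes its full rectangle; Merging all regions: only the 22.5×12.5 cube at (6.5, -3) is present, so the union is just that shape — 1 connected region; the cube at (13, 4) (footprint 13.5×23.5) is included at this height; Taking the first minus the rest: starting from that combined region, the 13.5×23.5 cube at (13, 4) partially overlaps it — only the 74.25 mm² overlap (of its 317.25 mm²) is removed, clipping the outline — 1 connected region. Overall, the cross-section is a single solid region. Island count = 1.

1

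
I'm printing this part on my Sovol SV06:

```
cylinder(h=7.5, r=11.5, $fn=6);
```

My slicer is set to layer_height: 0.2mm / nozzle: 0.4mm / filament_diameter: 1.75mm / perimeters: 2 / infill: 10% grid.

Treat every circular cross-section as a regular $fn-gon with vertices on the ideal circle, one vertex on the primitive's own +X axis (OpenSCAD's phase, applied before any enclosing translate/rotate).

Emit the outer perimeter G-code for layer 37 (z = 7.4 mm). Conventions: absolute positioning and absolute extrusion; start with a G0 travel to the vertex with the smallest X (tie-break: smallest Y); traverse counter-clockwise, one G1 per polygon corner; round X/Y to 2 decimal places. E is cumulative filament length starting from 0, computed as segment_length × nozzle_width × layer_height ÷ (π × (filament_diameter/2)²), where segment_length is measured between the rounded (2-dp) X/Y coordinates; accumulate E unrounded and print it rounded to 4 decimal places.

At z = 7.4 mm: the cylinder: section is a regular 6-gon, circumradius r=11.5. The outline is a single polygon with 6 vertices. Extrusion per mm of travel: 0.4 × 0.2 / (π × 0.875²) = 0.033260. Accumulating E over each segment gives final E = 2.2950.

G0 X-11.50 Y0.00 Z7.40
G1 X-5.75 Y-9.96 E0.3825
G1 X5.75 Y-9.96 E0.7650
G1 X11.50 Y0.00 E1.1475
G1 X5.75 Y9.96 E1.5300
G1 X-5.75 Y9.96 E1.9125
G1 X-11.50 Y0.00 E2.2950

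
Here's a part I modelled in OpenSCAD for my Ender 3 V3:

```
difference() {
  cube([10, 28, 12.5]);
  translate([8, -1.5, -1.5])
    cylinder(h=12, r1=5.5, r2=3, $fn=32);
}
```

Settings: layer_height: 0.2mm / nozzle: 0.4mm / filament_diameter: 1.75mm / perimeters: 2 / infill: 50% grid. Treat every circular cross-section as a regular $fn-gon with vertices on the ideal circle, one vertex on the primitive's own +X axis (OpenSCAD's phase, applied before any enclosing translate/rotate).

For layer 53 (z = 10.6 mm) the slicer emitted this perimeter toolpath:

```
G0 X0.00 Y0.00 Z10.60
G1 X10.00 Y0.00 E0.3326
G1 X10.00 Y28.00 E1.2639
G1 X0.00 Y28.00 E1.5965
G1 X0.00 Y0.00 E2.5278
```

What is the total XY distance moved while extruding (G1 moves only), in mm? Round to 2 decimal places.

Sum the Euclidean lengths of each G1 segment: total = 76.00 mm.

76.00 mm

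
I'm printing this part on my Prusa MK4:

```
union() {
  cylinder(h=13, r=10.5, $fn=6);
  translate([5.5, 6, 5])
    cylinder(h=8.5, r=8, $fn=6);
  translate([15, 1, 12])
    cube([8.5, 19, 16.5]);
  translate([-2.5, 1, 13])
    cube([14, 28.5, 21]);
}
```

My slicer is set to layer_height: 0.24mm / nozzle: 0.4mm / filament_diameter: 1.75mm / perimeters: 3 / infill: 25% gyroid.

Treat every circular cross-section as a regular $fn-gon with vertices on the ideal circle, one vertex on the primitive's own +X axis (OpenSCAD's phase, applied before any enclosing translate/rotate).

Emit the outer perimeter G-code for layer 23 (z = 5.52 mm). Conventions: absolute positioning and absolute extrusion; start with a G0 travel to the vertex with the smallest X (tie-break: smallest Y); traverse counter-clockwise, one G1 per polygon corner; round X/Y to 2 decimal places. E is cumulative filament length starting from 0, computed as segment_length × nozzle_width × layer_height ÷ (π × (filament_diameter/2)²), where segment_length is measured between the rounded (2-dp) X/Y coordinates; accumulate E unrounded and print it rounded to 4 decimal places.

At z = 5.52 mm: the cylinder: section is a regular 6-gon, circumradius r=10.5; the cylinder at (5.5, 6): section is a regular 6-gon, circumradius r=8; the cube at (15, 1) is not intersected at this z (z outside [12, 28.5]); the cube at (-2.5, 1) is not intersected at this z (z outside [13, 34]); Merging all regions: the regions partially overlap (shared area 89.02 mm²), so overlapping operands fuse into one piece — 1 connected region. The outline is a single polygon with 10 vertices. Extrusion per mm of travel: 0.4 × 0.24 / (π × 0.875²) = 0.039912. Accumulating E over each segment gives final E = 2.9491.

G0 X-10.50 Y0.00 Z5.52
G1 X-5.25 Y-9.09 E0.4190
G1 X5.25 Y-9.09 E0.8380
G1 X10.50 Y0.00 E1.2570
G1 X10.27 Y0.40 E1.2754
G1 X13.50 Y6.00 E1.5334
G1 X9.50 Y12.93 E1.8528
G1 X1.50 Y12.93 E2.1721
G1 X-0.71 Y9.09 E2.3489
G1 X-5.25 Y9.09 E2.5301
G1 X-10.50 Y0.00 E2.9491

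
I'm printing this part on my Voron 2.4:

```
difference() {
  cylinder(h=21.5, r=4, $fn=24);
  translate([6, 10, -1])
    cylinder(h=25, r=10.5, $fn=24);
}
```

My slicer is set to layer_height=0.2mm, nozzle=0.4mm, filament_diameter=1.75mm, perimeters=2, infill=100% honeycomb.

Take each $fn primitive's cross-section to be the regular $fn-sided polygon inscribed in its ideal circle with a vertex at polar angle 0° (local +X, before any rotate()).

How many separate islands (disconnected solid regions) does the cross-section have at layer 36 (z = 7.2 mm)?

1

At z = 7.2 mm: the r=4 cylinder gives a regular 24-gon of circumradius 4 (constant along its height); the r=10.5 cylinder at (6, 10) contributes a regular 24-gon of circumradius 10.5; Subtracting the remaining from the first: starting from the r=4 cylinder, the r=10.5 cylinder at (6, 10) partially overlaps it — only the 13.71 mm² overlap (of its 342.42 mm²) is removed, clipping the outline — 1 connected region. Overall, the cross-section is a single solid region. Island count = 1.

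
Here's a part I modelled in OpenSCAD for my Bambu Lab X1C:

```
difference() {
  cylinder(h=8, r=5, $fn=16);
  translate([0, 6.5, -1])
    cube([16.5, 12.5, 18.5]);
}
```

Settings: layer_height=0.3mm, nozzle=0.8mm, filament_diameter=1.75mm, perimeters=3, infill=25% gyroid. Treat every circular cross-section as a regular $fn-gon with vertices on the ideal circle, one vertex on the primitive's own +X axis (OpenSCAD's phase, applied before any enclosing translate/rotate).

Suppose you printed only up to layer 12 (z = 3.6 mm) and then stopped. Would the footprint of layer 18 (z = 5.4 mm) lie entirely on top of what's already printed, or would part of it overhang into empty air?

Compare the two slices. At z = 3.6: the r=5 cylinder gives a regular 16-gon of circumradius 5 (constant along its height) (area = (16/2)·5.000²·sin(360°/16) = 76.54 mm²); the 16.5×12.5 cube at (0, 6.5) contributes its full rectangle (area 206.25 mm²); After the difference (first − rest): starting from the r=5 cylinder (76.54 mm²), the 16.5×12.5 cube at (0, 6.5) misses the remaining region (no effect) — area = 76.54 mm². At z = 5.4: the r=5 cylinder gives a regular 16-gon of circumradius 5 (constant along its height) (area = (16/2)·5.000²·sin(360°/16) = 76.54 mm²); the cube at (0, 6.5) is present — its section is the full 16.5×12.5 rectangle (area 206.25 mm²); After the difference (first − rest): starting from the r=5 cylinder (76.54 mm²), the 16.5×12.5 cube at (0, 6.5) misses the remaining region (no effect) — area = 76.54 mm². Checking containment: the cross-section at z = 5.4 is a subset of the cross-section at z = 3.6.

entirely on top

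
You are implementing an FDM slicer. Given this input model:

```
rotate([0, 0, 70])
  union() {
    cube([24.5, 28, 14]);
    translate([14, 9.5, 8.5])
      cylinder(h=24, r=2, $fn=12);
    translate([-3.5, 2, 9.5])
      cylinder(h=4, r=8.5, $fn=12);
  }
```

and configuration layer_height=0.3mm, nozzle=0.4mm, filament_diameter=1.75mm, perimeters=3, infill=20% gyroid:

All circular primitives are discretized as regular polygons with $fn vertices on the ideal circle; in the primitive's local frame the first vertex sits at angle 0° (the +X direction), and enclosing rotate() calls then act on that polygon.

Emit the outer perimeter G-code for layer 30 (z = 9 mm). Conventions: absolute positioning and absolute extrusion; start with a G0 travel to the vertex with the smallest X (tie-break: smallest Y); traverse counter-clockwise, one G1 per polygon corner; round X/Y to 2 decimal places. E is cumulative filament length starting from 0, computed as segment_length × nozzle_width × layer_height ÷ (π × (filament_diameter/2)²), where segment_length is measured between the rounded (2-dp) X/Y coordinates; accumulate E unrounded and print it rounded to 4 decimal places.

At z = 9 mm: the 24.5×28 cube contributes its full rectangle; the r=2 cylinder at (14, 9.5) contributes a regular 12-gon of circumradius 2; the cylinder at (-3.5, 2) is absent (z outside [9.5, 13.5]); Taking the union: the r=2 cylinder at (14, 9.5) lies entirely inside the 24.5×28 cube, so the union is just the 24.5×28 cube — 1 connected region; (whole slice rotated 70° about Z — lengths, areas and connectivity unchanged). The outline is a single polygon with 4 vertices. Extrusion per mm of travel: 0.4 × 0.3 / (π × 0.875²) = 0.049890. Accumulating E over each segment gives final E = 5.2382.

G0 X-26.31 Y9.58 Z9.00
G1 X0.00 Y0.00 E1.3969
G1 X8.38 Y23.02 E2.6191
G1 X-17.93 Y32.60 E4.0160
G1 X-26.31 Y9.58 E5.2382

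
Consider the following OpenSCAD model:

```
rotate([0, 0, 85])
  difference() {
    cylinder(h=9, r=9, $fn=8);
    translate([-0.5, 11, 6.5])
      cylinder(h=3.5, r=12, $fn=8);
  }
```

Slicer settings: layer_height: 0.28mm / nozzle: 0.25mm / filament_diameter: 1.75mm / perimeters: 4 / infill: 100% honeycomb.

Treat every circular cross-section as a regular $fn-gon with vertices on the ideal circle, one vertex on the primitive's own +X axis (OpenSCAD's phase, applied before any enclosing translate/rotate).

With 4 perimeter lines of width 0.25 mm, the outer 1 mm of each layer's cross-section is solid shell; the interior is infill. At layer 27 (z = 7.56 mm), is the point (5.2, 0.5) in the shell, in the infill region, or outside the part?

infill

At z = 7.56 mm: the r=9 cylinder contributes a regular 8-gon of circumradius 9; the cylinder at (-0.5, 11): section is a regular 8-gon, circumradius r=12; After the difference (first − rest): starting from the r=9 cylinder, the r=12 cylinder at (-0.5, 11) partially overlaps it — only the 101.54 mm² overlap (of its 407.29 mm²) is removed, clipping the outline — 1 connected region; (whole slice rotated 85° about Z — lengths, areas and connectivity unchanged). Overall, the cross-section is a single solid region. Undo the 85° rotation: the query point maps to (0.951, -5.137) in the un-rotated model frame. The nearest boundary edge runs (6.36, -6.36)→(-0.00, -9.00); distance from the point to it = 3.21 mm. The point is inside the cross-section and 3.21 mm from the nearest boundary — more than the 1 mm shell width (4 × 0.25), so it's in the infill interior.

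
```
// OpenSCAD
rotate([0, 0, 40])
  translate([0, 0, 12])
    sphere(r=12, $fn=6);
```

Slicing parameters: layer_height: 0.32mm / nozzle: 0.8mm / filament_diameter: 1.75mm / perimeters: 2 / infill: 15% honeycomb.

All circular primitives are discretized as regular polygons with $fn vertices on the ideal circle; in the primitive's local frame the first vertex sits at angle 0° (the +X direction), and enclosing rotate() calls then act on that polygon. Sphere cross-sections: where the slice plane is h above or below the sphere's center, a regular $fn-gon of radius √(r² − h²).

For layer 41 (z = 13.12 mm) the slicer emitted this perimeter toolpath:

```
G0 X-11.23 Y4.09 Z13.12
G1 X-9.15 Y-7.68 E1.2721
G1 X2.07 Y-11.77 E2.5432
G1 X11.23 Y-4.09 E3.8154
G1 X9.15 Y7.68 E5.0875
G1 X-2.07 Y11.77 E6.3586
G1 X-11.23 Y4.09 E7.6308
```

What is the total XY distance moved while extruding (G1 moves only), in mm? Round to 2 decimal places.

Sum the Euclidean lengths of each G1 segment: total = 71.70 mm.

71.70 mm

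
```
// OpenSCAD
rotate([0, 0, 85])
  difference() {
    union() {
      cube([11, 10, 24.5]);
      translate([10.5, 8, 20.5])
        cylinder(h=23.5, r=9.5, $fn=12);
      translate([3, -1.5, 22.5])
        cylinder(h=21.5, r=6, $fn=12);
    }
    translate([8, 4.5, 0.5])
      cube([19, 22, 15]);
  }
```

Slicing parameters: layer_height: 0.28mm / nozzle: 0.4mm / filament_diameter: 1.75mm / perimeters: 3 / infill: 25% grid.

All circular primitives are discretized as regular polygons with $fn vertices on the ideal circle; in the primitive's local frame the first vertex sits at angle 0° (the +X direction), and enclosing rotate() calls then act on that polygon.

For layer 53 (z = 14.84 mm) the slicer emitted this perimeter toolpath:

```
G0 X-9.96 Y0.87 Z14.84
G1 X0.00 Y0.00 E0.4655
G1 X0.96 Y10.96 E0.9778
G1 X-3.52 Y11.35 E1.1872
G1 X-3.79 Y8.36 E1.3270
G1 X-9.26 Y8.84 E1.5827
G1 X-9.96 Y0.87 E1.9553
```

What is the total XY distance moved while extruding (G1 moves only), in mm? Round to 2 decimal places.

Sum the Euclidean lengths of each G1 segment: total = 41.99 mm.

41.99 mm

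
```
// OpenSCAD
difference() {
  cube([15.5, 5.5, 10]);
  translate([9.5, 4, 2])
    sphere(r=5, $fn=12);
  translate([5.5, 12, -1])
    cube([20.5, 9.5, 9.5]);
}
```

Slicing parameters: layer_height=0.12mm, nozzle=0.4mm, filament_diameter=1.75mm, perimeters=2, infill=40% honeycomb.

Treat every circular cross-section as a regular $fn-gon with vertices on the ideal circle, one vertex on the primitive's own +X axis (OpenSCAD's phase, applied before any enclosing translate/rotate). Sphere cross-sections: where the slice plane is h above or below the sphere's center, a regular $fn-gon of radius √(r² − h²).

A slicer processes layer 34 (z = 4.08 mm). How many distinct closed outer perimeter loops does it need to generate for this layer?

2

At z = 4.08 mm: the 15.5×5.5 cube contributes its full rectangle; the r=5 sphere at (9.5, 4) slices to a regular 12-gon of circumradius 4.547 (√(r²−h²) with h=2.08 from center); the cube at (5.5, 12) is present — its section is the full 20.5×9.5 rectangle; Taking the first minus the rest: starting from the 15.5×5.5 cube, the r=5 sphere at (9.5, 4) partially overlaps it — only the 42.93 mm² overlap (of its 62.02 mm²) is removed, clipping the outline; the 20.5×9.5 cube at (5.5, 12) misses the remaining region (no effect) — 2 connected regions. The result has 2 disconnected regions.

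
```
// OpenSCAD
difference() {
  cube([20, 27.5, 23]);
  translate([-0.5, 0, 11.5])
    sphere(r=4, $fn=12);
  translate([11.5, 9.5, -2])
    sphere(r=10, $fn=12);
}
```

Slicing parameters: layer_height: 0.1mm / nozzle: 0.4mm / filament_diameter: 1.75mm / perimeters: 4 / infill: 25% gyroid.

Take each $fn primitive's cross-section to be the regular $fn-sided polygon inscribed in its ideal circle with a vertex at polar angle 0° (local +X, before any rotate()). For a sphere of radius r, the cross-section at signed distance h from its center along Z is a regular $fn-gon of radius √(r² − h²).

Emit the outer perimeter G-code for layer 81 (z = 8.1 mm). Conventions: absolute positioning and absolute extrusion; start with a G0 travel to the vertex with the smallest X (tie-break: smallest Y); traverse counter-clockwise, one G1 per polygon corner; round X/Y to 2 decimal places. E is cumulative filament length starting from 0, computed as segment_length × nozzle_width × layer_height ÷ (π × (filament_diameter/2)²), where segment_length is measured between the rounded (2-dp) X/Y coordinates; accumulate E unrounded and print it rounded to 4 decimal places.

At z = 8.1 mm: the 20×27.5 cube contributes its full rectangle; the sphere at (-0.5, 0): section is a regular 12-gon, circumradius = √(r²−h²) = √(4²−3.4²) = 2.107; the sphere at (11.5, 9.5) does not reach this height (|z−center|=10.100 > r=10); Taking the first minus the rest: starting from the 20×27.5 cube, the r=4 sphere at (-0.5, 0) partially overlaps it — only the 2.31 mm² overlap (of its 13.32 mm²) is removed, clipping the outline — 1 connected region. The outline is a single polygon with 7 vertices. Extrusion per mm of travel: 0.4 × 0.1 / (π × 0.875²) = 0.016630. Accumulating E over each segment gives final E = 1.5660.

G0 X0.00 Y1.97 Z8.10
G1 X0.55 Y1.82 E0.0095
G1 X1.32 Y1.05 E0.0276
G1 X1.61 Y0.00 E0.0457
G1 X20.00 Y0.00 E0.3515
G1 X20.00 Y27.50 E0.8089
G1 X0.00 Y27.50 E1.1415
G1 X0.00 Y1.97 E1.5660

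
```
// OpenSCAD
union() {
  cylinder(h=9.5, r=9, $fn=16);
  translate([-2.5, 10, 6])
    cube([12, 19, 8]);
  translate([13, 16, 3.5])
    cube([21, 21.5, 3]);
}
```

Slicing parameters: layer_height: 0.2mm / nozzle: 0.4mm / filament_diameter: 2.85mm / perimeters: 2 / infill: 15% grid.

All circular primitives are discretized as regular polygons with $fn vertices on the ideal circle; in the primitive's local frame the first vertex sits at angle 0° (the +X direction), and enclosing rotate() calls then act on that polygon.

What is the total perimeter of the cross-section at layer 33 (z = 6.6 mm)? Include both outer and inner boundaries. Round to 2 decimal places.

118.19 mm

At z = 6.6 mm: the r=9 cylinder contributes a regular 16-gon of circumradius 9 (perimeter = 2·16·9.000·sin(180°/16) = 56.19 mm); the cube at (-2.5, 10) (footprint 12×19) is included at this height (perimeter 62.00 mm); the cube at (13, 16) does not reach this height (z outside [3.5, 6.5]); Taking the union: the 2 present regions are separate (no shared area or edge), so areas and boundary lengths simply add and each stays a separate island — boundary = 118.19 mm. Overall, the cross-section has 2 separate islands. Total boundary length (outer) = 118.19 mm.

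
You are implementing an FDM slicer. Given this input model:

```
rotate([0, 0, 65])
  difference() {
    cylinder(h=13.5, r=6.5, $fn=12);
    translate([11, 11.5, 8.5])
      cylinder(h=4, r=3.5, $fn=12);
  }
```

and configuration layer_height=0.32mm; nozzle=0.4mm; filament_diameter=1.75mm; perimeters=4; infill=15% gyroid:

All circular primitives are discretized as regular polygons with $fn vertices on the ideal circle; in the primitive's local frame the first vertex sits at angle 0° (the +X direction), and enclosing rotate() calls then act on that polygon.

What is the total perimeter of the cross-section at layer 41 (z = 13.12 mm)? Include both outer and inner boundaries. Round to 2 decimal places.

40.38 mm

At z = 13.12 mm: the cylinder: section is a regular 12-gon, circumradius r=6.5 (perimeter = 2·12·6.500·sin(180°/12) = 40.38 mm); the cylinder at (11, 11.5) is absent (z outside [8.5, 12.5]); Subtracting the remaining from the first: none of the subtracted shapes is present at this height, so the r=6.5 cylinder is unchanged — boundary = 40.38 mm; (rotated 65° about Z; rotation is an isometry so areas/perimeters/island counts are preserved). Overall, the cross-section is a single solid region. Total boundary length (outer) = 40.38 mm.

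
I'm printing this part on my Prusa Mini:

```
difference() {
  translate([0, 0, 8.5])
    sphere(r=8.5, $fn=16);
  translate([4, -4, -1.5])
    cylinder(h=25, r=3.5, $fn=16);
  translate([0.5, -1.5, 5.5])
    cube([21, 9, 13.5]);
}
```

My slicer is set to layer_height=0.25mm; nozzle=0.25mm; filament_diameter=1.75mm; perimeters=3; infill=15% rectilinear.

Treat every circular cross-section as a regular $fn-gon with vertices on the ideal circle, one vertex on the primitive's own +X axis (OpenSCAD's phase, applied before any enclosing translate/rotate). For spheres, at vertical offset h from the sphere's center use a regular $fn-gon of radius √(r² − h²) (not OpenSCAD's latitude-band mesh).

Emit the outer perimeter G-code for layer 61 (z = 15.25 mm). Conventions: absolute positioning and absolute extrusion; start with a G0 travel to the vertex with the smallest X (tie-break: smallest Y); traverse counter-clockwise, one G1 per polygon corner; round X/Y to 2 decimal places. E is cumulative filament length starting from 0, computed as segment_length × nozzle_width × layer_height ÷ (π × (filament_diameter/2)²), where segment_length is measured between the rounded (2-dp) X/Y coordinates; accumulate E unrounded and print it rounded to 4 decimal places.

At z = 15.25 mm: the sphere: section is a regular 16-gon, circumradius = √(r²−h²) = √(8.5²−6.75²) = 5.166; the r=3.5 cylinder at (4, -4) contributes a regular 16-gon of circumradius 3.5; the 21×9 cube at (0.5, -1.5) contributes its full rectangle; Taking the first minus the rest: starting from the r=8.5 sphere, the r=3.5 cylinder at (4, -4) partially overlaps it — only the 12.47 mm² overlap (of its 37.50 mm²) is removed, clipping the outline; the 21×9 cube at (0.5, -1.5) partially overlaps it — only the 22.22 mm² overlap (of its 189.00 mm²) is removed, clipping the outline — 1 connected region. The outline is a single polygon with 16 vertices. Extrusion per mm of travel: 0.25 × 0.25 / (π × 0.875²) = 0.025984. Accumulating E over each segment gives final E = 0.7483.

G0 X-5.17 Y0.00 Z15.25
G1 X-4.77 Y-1.98 E0.0525
G1 X-3.65 Y-3.65 E0.1047
G1 X-1.98 Y-4.77 E0.1570
G1 X0.00 Y-5.17 E0.2095
G1 X0.70 Y-5.03 E0.2280
G1 X0.50 Y-4.00 E0.2553
G1 X0.77 Y-2.66 E0.2908
G1 X1.53 Y-1.53 E0.3262
G1 X1.56 Y-1.50 E0.3273
G1 X0.50 Y-1.50 E0.3548
G1 X0.50 Y5.07 E0.5256
G1 X0.00 Y5.17 E0.5388
G1 X-1.98 Y4.77 E0.5913
G1 X-3.65 Y3.65 E0.6435
G1 X-4.77 Y1.98 E0.6958
G1 X-5.17 Y0.00 E0.7483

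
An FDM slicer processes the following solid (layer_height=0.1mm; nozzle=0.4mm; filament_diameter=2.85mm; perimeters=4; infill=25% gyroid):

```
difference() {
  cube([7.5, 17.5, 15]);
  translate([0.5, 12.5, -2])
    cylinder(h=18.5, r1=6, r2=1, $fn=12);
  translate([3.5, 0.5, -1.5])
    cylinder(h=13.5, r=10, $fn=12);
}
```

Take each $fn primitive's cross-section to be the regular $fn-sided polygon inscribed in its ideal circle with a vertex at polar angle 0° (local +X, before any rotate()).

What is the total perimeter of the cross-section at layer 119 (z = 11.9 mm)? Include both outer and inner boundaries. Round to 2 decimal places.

At z = 11.9 mm: the cube is present — its section is the full 7.5×17.5 rectangle (perimeter 50.00 mm); the cone at (0.5, 12.5): at t=0.751 of its height the radius interpolates to r₁+(r₂−r₁)t = 2.243, giving a regular 12-gon of that circumradius (perimeter = 2·12·2.243·sin(180°/12) = 13.93 mm); the cylinder at (3.5, 0.5): section is a regular 12-gon, circumradius r=10 (perimeter = 2·12·10.000·sin(180°/12) = 62.12 mm); Taking the first minus the rest: starting from the 7.5×17.5 cube, the cone at (0.5, 12.5) partially overlaps it — only the 9.72 mm² overlap (of its 15.10 mm²) is removed, clipping the outline; the r=10 cylinder at (3.5, 0.5) partially overlaps it — only the 74.97 mm² overlap (of its 300.00 mm²) is removed, clipping the outline — boundary = 35.06 mm. Overall, the cross-section is a single solid region. Total boundary length (outer) = 35.06 mm.

35.06 mm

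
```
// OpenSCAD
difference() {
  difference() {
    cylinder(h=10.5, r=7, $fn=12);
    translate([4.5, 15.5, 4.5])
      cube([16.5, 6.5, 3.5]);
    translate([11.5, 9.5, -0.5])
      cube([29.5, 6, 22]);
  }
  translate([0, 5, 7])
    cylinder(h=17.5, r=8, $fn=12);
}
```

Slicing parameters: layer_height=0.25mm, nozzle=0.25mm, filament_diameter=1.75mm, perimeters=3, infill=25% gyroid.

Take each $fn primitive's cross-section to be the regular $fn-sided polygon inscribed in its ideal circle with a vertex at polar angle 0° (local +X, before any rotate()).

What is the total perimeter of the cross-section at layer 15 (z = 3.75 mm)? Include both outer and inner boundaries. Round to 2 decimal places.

43.48 mm

At z = 3.75 mm: the r=7 cylinder gives a regular 12-gon of circumradius 7 (constant along its height) (perimeter = 2·12·7.000·sin(180°/12) = 43.48 mm); the cube at (4.5, 15.5) is not intersected at this z (z outside [4.5, 8]); the cube at (11.5, 9.5) (footprint 29.5×6) is included at this height (perimeter 71.00 mm); Taking the first minus the rest: starting from the r=7 cylinder, the 29.5×6 cube at (11.5, 9.5) misses the remaining region (no effect) — boundary = 43.48 mm; the cylinder at (0, 5) does not reach this height (z outside [7, 24.5]); Taking the first minus the rest: none of the subtracted shapes is present at this height, so that combined region is unchanged — boundary = 43.48 mm. Overall, the cross-section is a single solid region. Total boundary length (outer) = 43.48 mm.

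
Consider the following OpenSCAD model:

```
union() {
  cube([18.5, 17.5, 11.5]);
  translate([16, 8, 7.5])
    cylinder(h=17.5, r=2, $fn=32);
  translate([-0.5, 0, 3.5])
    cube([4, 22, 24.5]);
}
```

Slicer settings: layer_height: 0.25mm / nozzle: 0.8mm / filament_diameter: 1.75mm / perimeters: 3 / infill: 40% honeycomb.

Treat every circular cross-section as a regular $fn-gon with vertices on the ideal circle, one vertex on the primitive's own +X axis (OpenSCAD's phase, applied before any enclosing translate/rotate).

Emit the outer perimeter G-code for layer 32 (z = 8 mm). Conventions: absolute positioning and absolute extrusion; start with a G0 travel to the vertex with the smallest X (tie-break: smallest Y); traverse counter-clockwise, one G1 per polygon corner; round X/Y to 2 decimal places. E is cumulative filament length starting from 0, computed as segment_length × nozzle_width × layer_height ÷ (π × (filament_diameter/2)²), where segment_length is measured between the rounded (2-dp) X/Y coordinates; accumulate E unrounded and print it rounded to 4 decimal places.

G0 X-0.50 Y0.00 Z8.00
G1 X18.50 Y0.00 E1.5799
G1 X18.50 Y17.50 E3.0350
G1 X3.50 Y17.50 E4.2822
G1 X3.50 Y22.00 E4.6564
G1 X-0.50 Y22.00 E4.9890
G1 X-0.50 Y0.00 E6.8183

At z = 8 mm: the cube (footprint 18.5×17.5) is included at this height; the r=2 cylinder at (16, 8) contributes a regular 32-gon of circumradius 2; the 4×22 cube at (-0.5, 0) contributes its full rectangle; Combining (union): the regions partially overlap (shared area 73.74 mm²), so overlapping operands fuse into one piece — 1 connected region. The outline is a single polygon with 6 vertices. Extrusion per mm of travel: 0.8 × 0.25 / (π × 0.875²) = 0.083150. Accumulating E over each segment gives final E = 6.8183.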